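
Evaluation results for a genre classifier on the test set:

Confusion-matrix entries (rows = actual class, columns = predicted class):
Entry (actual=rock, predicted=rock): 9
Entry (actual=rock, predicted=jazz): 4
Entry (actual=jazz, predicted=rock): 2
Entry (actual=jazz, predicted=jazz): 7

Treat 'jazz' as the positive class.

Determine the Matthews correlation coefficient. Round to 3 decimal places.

0.462

MCC = (TP·TN − FP·FN) / √((TP+FP)(TP+FN)(TN+FP)(TN+FN))
Numerator = 7·9 − 4·2 = 55
Denominator = √(11·9·13·11) = √14157 = 118.9832
MCC = 55 / 118.9832 = 0.462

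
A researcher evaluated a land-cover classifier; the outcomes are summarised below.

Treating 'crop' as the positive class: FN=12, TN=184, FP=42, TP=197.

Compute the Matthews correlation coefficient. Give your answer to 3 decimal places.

MCC = (TP·TN − FP·FN) / √((TP+FP)(TP+FN)(TN+FP)(TN+FN))
Numerator = 197·184 − 42·12 = 35744
Denominator = √(239·209·226·196) = √2212629496 = 47038.5958
MCC = 35744 / 47038.5958 = 0.760

0.760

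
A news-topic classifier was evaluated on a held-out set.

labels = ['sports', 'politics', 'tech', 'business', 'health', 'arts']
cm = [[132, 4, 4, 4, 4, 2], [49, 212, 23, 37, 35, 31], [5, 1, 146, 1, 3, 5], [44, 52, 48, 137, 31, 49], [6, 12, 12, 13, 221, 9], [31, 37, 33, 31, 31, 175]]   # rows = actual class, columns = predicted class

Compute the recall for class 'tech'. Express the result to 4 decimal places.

Take TP from the diagonal, FP from the rest of the 'tech' prediction marginal, FN from the rest of the 'tech' actual marginal.
recall = TP/(TP+FN).
tech: TP=146, FN=5+1+1+3+5=15 → 146/161 = 0.90683

0.9068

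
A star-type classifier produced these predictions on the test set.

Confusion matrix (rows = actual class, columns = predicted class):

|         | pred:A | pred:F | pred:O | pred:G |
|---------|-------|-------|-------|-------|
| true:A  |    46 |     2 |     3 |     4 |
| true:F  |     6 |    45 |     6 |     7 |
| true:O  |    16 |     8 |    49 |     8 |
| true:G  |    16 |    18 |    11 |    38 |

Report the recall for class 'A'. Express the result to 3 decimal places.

0.836

recall = TP/(TP+FN).
A: TP=46, FN=2+3+4=9 → 46/55 = 0.8364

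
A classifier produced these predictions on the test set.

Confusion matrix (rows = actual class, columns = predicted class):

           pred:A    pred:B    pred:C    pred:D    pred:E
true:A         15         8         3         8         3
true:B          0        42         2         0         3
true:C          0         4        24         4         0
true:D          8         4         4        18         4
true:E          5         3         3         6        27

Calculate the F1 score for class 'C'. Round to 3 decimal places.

Take TP from the diagonal, FP from the rest of the 'C' prediction marginal, FN from the rest of the 'C' actual marginal.
F1 score = 2·TP/(2·TP+FP+FN).
C: TP=24, FP=3+2+4+3=12, FN=0+4+4+0=8 → 48/68 = 0.7059

0.706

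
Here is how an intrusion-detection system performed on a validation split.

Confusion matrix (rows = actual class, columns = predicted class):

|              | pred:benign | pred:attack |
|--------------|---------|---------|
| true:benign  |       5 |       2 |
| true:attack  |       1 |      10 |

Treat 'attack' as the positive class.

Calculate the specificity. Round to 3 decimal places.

0.714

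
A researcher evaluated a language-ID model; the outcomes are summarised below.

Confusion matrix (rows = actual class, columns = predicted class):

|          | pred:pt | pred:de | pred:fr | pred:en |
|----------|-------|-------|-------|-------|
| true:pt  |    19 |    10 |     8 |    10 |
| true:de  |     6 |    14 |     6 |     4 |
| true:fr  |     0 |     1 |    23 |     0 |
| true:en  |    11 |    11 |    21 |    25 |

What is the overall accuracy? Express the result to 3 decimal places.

0.479

Accuracy = trace / total = (19+14+23+25=81) / 169 = 81/169 = 0.479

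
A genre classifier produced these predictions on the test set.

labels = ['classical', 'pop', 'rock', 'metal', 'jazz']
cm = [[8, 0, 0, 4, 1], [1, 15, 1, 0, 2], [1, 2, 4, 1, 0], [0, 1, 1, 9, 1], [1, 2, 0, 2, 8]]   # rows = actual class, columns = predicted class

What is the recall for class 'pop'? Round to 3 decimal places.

0.789

Treat 'pop' as positive and all other classes as negative.
recall = TP/(TP+FN).
pop: TP=15, FN=1+1+0+2=4 → 15/19 = 0.7895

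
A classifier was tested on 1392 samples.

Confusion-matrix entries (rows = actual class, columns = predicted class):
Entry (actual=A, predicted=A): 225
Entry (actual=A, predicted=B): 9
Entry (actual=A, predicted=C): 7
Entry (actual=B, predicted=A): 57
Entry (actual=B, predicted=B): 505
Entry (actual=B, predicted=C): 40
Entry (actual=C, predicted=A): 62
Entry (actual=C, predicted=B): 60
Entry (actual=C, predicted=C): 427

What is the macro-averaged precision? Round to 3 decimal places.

0.812

Per-class precision (TP/(TP+FP)):
  A: TP=225, FP=57+62=119 → 225/344 = 0.6541
  B: TP=505, FP=9+60=69 → 505/574 = 0.8798
  C: TP=427, FP=7+40=47 → 427/474 = 0.9008
Macro-precision = mean = (0.6541 + 0.8798 + 0.9008) / 3 = 0.812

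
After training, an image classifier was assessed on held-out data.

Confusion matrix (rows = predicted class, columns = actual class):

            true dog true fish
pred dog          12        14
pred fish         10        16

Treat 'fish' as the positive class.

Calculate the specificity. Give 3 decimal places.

Specificity = TN/(TN+FP) = 12/(12+10) = 0.545

0.545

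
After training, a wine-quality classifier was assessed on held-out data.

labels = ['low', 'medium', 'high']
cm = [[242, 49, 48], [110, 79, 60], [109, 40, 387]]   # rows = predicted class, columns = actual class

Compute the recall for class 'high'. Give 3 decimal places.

Treat 'high' as positive and all other classes as negative.
recall = TP/(TP+FN).
high: TP=387, FN=48+60=108 → 387/495 = 0.7818

0.782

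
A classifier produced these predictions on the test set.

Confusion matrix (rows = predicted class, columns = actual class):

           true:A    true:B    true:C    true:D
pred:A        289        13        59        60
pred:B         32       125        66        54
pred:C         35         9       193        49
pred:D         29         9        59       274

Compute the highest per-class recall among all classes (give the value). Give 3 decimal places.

0.801

Per-class recall (TP/(TP+FN)):
  A: TP=289, FN=32+35+29=96 → 289/385 = 0.7506
  B: TP=125, FN=13+9+9=31 → 125/156 = 0.8013
  C: TP=193, FN=59+66+59=184 → 193/377 = 0.5119
  D: TP=274, FN=60+54+49=163 → 274/437 = 0.6270
Highest is class 'B' with recall = 0.801.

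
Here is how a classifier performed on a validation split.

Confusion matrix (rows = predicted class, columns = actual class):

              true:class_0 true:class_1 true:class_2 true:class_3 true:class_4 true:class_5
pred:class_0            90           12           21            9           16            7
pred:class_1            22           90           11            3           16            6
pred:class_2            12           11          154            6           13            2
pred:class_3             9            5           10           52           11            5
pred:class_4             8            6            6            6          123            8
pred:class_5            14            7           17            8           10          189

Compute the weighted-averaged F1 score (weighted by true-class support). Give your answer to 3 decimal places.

Per-class F1 score (2·TP/(2·TP+FP+FN)):
  class_0: TP=90, FP=12+21+9+16+7=65, FN=22+12+9+8+14=65 → 180/310 = 0.5806
  class_1: TP=90, FP=22+11+3+16+6=58, FN=12+11+5+6+7=41 → 180/279 = 0.6452
  class_2: TP=154, FP=12+11+6+13+2=44, FN=21+11+10+6+17=65 → 308/417 = 0.7386
  class_3: TP=52, FP=9+5+10+11+5=40, FN=9+3+6+6+8=32 → 104/176 = 0.5909
  class_4: TP=123, FP=8+6+6+6+8=34, FN=16+16+13+11+10=66 → 246/346 = 0.7110
  class_5: TP=189, FP=14+7+17+8+10=56, FN=7+6+2+5+8=28 → 378/462 = 0.8182
Weighted-F1 score = Σ (supportᵢ/N)·F1 scoreᵢ with N=995: (155/995)·0.5806 + (131/995)·0.6452 + (219/995)·0.7386 + (84/995)·0.5909 + (189/995)·0.7110 + (217/995)·0.8182 = 0.701

0.701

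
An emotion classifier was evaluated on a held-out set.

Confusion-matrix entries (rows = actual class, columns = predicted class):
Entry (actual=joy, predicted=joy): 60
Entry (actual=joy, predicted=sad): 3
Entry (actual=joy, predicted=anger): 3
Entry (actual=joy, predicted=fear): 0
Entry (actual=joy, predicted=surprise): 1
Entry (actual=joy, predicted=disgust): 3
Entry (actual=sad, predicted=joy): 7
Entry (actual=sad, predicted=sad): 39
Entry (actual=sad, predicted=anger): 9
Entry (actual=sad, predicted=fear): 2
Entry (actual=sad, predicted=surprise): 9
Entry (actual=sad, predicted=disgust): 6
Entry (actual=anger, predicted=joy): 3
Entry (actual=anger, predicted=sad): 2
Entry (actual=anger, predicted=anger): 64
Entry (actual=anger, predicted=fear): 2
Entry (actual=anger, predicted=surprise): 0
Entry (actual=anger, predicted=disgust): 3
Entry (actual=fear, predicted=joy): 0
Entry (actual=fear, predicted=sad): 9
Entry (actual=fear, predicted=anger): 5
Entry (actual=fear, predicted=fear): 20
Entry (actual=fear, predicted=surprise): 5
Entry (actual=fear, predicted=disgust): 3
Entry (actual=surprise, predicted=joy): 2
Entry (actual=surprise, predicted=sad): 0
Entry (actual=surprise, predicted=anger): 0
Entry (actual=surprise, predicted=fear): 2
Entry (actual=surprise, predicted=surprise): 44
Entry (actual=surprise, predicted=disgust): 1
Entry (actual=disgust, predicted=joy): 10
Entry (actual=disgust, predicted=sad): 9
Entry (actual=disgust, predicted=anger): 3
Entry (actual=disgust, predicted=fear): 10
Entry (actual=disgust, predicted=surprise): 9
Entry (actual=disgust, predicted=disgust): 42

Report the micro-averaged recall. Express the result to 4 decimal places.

Micro-averaging pools counts across classes: ΣTP=269, ΣFP=121, ΣFN=121.
Micro-recall = TP/(TP+FN) on pooled counts = 0.6897 (equals overall accuracy in single-label multiclass).

0.6897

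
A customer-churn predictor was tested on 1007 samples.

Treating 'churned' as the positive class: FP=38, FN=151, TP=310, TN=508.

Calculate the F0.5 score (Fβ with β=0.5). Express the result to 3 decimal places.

Fβ = (1+β²)·TP / ((1+β²)·TP + β²·FN + FP), with β²=1/4
= 1.25·310 / (1.25·310 + 0.25·151 + 38) = 0.836

0.836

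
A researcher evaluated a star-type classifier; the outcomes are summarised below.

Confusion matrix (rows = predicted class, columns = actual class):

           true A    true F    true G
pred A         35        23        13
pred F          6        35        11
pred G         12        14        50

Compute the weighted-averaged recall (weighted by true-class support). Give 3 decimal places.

0.603

Per-class recall (TP/(TP+FN)):
  A: TP=35, FN=6+12=18 → 35/53 = 0.6604
  F: TP=35, FN=23+14=37 → 35/72 = 0.4861
  G: TP=50, FN=13+11=24 → 50/74 = 0.6757
Weighted-recall = Σ (supportᵢ/N)·recallᵢ with N=199: (53/199)·0.6604 + (72/199)·0.4861 + (74/199)·0.6757 = 0.603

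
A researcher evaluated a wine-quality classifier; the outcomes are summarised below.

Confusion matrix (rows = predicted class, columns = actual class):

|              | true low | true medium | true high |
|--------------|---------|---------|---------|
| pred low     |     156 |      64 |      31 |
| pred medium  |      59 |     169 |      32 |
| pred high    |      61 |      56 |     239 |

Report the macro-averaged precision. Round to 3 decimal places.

0.648

Per-class precision (TP/(TP+FP)):
  low: TP=156, FP=64+31=95 → 156/251 = 0.6215
  medium: TP=169, FP=59+32=91 → 169/260 = 0.6500
  high: TP=239, FP=61+56=117 → 239/356 = 0.6713
Macro-precision = mean = (0.6215 + 0.6500 + 0.6713) / 3 = 0.648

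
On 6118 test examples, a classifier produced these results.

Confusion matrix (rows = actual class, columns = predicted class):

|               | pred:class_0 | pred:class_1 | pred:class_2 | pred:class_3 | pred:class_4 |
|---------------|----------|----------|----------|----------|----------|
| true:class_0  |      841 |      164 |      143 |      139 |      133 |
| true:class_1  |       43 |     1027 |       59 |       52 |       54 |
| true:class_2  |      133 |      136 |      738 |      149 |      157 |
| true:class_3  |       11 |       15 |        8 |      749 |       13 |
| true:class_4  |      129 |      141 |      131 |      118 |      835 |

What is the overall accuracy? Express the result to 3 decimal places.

0.685

Accuracy = trace / total = (841+1027+738+749+835=4190) / 6118 = 4190/6118 = 0.685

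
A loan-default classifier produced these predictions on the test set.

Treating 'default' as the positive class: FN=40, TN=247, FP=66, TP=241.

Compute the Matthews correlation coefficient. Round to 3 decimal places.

MCC = (TP·TN − FP·FN) / √((TP+FP)(TP+FN)(TN+FP)(TN+FN))
Numerator = 241·247 − 66·40 = 56887
Denominator = √(307·281·313·287) = √7749450877 = 88030.9654
MCC = 56887 / 88030.9654 = 0.646

0.646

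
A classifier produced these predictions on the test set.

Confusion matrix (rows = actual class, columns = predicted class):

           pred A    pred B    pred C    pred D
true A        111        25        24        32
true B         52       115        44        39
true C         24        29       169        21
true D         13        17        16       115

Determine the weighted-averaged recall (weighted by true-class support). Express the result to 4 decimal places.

0.6028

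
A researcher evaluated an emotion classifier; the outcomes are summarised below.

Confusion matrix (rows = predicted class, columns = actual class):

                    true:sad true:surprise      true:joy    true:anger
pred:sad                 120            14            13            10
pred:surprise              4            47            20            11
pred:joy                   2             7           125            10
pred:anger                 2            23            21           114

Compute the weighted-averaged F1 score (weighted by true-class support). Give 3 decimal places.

0.744

Per-class F1 score (2·TP/(2·TP+FP+FN)):
  sad: TP=120, FP=14+13+10=37, FN=4+2+2=8 → 240/285 = 0.8421
  surprise: TP=47, FP=4+20+11=35, FN=14+7+23=44 → 94/173 = 0.5434
  joy: TP=125, FP=2+7+10=19, FN=13+20+21=54 → 250/323 = 0.7740
  anger: TP=114, FP=2+23+21=46, FN=10+11+10=31 → 228/305 = 0.7475
Weighted-F1 score = Σ (supportᵢ/N)·F1 scoreᵢ with N=543: (128/543)·0.8421 + (91/543)·0.5434 + (179/543)·0.7740 + (145/543)·0.7475 = 0.744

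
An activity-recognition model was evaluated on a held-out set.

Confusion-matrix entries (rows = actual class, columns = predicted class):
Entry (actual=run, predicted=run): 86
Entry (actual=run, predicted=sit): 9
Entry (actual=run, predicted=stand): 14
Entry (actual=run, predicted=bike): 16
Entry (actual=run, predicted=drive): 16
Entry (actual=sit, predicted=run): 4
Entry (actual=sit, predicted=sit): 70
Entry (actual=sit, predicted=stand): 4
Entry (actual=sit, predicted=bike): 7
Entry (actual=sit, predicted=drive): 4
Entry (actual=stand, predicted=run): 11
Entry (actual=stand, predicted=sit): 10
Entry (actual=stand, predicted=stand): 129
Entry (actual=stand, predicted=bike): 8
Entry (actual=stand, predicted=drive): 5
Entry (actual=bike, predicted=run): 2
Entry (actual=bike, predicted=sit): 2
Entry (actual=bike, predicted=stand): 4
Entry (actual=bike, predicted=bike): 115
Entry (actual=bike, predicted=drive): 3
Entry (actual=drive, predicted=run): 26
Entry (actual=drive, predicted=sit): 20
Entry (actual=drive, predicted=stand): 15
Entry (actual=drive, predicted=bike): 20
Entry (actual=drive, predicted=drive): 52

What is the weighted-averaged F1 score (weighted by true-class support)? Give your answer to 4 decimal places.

Per-class F1 score (2·TP/(2·TP+FP+FN)):
  run: TP=86, FP=4+11+2+26=43, FN=9+14+16+16=55 → 172/270 = 0.63704
  sit: TP=70, FP=9+10+2+20=41, FN=4+4+7+4=19 → 140/200 = 0.70000
  stand: TP=129, FP=14+4+4+15=37, FN=11+10+8+5=34 → 258/329 = 0.78419
  bike: TP=115, FP=16+7+8+20=51, FN=2+2+4+3=11 → 230/292 = 0.78767
  drive: TP=52, FP=16+4+5+3=28, FN=26+20+15+20=81 → 104/213 = 0.48826
Weighted-F1 score = Σ (supportᵢ/N)·F1 scoreᵢ with N=652: (141/652)·0.63704 + (89/652)·0.70000 + (163/652)·0.78419 + (126/652)·0.78767 + (133/652)·0.48826 = 0.6812

0.6812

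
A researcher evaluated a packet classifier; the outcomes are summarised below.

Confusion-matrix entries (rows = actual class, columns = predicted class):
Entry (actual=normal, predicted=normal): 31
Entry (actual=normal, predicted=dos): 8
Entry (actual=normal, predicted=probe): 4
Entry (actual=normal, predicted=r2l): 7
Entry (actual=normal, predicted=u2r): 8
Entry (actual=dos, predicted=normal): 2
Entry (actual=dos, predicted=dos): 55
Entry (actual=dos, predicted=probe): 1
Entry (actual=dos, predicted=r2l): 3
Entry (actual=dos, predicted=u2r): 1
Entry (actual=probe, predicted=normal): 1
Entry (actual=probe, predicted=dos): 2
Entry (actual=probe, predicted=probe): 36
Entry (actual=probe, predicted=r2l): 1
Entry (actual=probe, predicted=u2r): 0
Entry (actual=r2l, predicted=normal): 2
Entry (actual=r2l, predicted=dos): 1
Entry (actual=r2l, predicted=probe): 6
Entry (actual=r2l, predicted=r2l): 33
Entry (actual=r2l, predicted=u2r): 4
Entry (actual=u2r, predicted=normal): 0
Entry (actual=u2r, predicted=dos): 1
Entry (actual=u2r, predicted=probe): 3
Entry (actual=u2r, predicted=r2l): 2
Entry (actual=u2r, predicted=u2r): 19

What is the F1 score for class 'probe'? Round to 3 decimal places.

F1 score = 2·TP/(2·TP+FP+FN).
probe: TP=36, FP=4+1+6+3=14, FN=1+2+1+0=4 → 72/90 = 0.8000

0.800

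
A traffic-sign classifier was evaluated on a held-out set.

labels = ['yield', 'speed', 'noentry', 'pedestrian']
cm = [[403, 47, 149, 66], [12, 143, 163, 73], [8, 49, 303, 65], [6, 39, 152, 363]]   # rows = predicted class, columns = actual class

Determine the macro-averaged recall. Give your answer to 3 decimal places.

Per-class recall (TP/(TP+FN)):
  yield: TP=403, FN=12+8+6=26 → 403/429 = 0.9394
  speed: TP=143, FN=47+49+39=135 → 143/278 = 0.5144
  noentry: TP=303, FN=149+163+152=464 → 303/767 = 0.3950
  pedestrian: TP=363, FN=66+73+65=204 → 363/567 = 0.6402
Macro-recall = mean = (0.9394 + 0.5144 + 0.3950 + 0.6402) / 4 = 0.622

0.622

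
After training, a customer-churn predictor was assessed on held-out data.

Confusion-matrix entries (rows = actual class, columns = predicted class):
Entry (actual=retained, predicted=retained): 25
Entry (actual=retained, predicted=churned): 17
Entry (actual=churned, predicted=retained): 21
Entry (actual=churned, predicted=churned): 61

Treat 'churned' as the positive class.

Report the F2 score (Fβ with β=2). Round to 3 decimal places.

Fβ = (1+β²)·TP / ((1+β²)·TP + β²·FN + FP), with β²=4
= 5·61 / (5·61 + 4·21 + 17) = 0.751

0.751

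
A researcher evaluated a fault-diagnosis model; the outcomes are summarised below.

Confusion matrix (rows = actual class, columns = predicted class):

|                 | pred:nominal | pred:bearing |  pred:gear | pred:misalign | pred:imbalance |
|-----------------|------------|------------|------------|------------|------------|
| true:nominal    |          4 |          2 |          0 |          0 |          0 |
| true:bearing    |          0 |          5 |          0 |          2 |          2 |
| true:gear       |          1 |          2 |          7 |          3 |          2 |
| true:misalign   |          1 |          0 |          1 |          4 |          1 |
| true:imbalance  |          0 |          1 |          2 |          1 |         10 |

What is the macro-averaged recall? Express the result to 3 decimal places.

0.595

Per-class recall (TP/(TP+FN)):
  nominal: TP=4, FN=2+0+0+0=2 → 4/6 = 0.6667
  bearing: TP=5, FN=0+0+2+2=4 → 5/9 = 0.5556
  gear: TP=7, FN=1+2+3+2=8 → 7/15 = 0.4667
  misalign: TP=4, FN=1+0+1+1=3 → 4/7 = 0.5714
  imbalance: TP=10, FN=0+1+2+1=4 → 10/14 = 0.7143
Macro-recall = mean = (0.6667 + 0.5556 + 0.4667 + 0.5714 + 0.7143) / 5 = 0.595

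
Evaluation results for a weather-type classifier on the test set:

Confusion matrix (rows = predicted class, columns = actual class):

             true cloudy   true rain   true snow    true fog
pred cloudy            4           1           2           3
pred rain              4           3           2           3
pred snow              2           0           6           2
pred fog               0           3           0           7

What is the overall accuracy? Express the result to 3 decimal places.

0.476

Accuracy = trace / total = (4+3+6+7=20) / 42 = 20/42 = 0.476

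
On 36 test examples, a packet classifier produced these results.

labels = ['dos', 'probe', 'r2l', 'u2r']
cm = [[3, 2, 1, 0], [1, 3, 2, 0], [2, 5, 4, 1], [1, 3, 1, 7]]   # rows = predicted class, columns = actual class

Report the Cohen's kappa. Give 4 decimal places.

Observed agreement pₒ = trace/N = 17/36 = 0.47222
Expected agreement pₑ = Σ (rowᵢ·colᵢ)/N² = (7·6 + 13·6 + 8·12 + 8·12)/36² = 0.24074
κ = (pₒ − pₑ)/(1 − pₑ) = (0.47222 − 0.24074)/(1 − 0.24074) = 0.3049

0.3049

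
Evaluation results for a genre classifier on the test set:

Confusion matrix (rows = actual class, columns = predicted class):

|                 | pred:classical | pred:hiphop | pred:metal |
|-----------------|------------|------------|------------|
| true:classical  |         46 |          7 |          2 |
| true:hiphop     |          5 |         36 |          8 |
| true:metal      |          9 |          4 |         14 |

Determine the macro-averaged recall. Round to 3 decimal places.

0.697

Per-class recall (TP/(TP+FN)):
  classical: TP=46, FN=7+2=9 → 46/55 = 0.8364
  hiphop: TP=36, FN=5+8=13 → 36/49 = 0.7347
  metal: TP=14, FN=9+4=13 → 14/27 = 0.5185
Macro-recall = mean = (0.8364 + 0.7347 + 0.5185) / 3 = 0.697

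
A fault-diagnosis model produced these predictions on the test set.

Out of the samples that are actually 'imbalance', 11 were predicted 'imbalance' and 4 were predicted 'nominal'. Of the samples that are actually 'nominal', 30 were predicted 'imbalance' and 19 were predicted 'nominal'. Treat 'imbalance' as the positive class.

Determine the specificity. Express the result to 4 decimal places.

0.3878

Specificity = TN/(TN+FP) = 19/(19+30) = 0.3878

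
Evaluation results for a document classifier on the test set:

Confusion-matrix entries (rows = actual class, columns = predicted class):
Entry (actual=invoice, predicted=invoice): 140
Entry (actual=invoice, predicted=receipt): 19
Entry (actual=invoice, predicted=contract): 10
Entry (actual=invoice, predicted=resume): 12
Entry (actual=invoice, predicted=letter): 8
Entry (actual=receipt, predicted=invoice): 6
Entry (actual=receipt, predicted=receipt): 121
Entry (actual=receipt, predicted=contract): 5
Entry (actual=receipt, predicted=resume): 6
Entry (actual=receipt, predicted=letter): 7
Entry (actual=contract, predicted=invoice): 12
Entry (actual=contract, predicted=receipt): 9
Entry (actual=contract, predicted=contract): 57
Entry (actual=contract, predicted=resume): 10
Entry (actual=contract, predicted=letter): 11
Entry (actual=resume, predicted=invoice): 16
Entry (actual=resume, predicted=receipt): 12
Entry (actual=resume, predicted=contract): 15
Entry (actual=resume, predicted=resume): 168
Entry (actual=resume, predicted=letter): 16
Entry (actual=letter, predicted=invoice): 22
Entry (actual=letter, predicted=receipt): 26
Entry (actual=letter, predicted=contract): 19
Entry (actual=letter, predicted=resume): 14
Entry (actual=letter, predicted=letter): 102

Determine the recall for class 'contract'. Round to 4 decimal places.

0.5758

Take TP from the diagonal, FP from the rest of the 'contract' prediction marginal, FN from the rest of the 'contract' actual marginal.
recall = TP/(TP+FN).
contract: TP=57, FN=12+9+10+11=42 → 57/99 = 0.57576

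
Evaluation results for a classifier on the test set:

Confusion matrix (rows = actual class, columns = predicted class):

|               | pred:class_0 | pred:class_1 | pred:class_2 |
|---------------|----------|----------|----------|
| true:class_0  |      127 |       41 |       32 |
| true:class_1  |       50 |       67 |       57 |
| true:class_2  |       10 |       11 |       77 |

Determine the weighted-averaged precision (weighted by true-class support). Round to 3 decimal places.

0.592

Per-class precision (TP/(TP+FP)):
  class_0: TP=127, FP=50+10=60 → 127/187 = 0.6791
  class_1: TP=67, FP=41+11=52 → 67/119 = 0.5630
  class_2: TP=77, FP=32+57=89 → 77/166 = 0.4639
Weighted-precision = Σ (supportᵢ/N)·precisionᵢ with N=472: (200/472)·0.6791 + (174/472)·0.5630 + (98/472)·0.4639 = 0.592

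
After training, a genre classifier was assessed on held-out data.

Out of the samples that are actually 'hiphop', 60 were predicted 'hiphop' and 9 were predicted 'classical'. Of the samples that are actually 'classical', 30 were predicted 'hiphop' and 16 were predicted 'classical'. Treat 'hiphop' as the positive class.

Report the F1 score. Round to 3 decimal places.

Precision = TP/(TP+FP) = 60/90 = 0.6667
Recall = TP/(TP+FN) = 60/69 = 0.8696
F1 = 2·TP/(2·TP+FP+FN) = 120/159 = 0.755

0.755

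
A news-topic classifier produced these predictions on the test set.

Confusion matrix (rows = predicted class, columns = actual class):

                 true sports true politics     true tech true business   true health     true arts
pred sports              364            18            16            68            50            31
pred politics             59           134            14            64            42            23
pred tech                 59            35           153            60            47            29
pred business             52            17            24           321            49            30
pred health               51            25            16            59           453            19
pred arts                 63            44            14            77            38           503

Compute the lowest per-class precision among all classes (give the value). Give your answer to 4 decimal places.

0.3988

Per-class precision (TP/(TP+FP)):
  sports: TP=364, FP=18+16+68+50+31=183 → 364/547 = 0.66545
  politics: TP=134, FP=59+14+64+42+23=202 → 134/336 = 0.39881
  tech: TP=153, FP=59+35+60+47+29=230 → 153/383 = 0.39948
  business: TP=321, FP=52+17+24+49+30=172 → 321/493 = 0.65112
  health: TP=453, FP=51+25+16+59+19=170 → 453/623 = 0.72713
  arts: TP=503, FP=63+44+14+77+38=236 → 503/739 = 0.68065
Lowest is class 'politics' with precision = 0.3988.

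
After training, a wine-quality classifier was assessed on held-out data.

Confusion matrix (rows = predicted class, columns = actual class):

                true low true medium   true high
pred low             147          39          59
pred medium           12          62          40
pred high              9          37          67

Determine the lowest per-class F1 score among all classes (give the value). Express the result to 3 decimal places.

Per-class F1 score (2·TP/(2·TP+FP+FN)):
  low: TP=147, FP=39+59=98, FN=12+9=21 → 294/413 = 0.7119
  medium: TP=62, FP=12+40=52, FN=39+37=76 → 124/252 = 0.4921
  high: TP=67, FP=9+37=46, FN=59+40=99 → 134/279 = 0.4803
Lowest is class 'high' with F1 score = 0.480.

0.480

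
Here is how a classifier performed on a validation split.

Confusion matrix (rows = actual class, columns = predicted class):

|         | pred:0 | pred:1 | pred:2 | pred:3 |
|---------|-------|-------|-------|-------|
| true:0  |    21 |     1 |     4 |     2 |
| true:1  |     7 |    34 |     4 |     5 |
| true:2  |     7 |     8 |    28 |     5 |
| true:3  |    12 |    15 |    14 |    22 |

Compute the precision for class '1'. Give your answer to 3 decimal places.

precision = TP/(TP+FP).
1: TP=34, FP=1+8+15=24 → 34/58 = 0.5862

0.586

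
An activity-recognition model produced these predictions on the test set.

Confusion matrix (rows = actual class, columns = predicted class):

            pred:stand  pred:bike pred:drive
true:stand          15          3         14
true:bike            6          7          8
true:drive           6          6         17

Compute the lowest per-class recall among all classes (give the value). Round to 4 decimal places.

Per-class recall (TP/(TP+FN)):
  stand: TP=15, FN=3+14=17 → 15/32 = 0.46875
  bike: TP=7, FN=6+8=14 → 7/21 = 0.33333
  drive: TP=17, FN=6+6=12 → 17/29 = 0.58621
Lowest is class 'bike' with recall = 0.3333.

0.3333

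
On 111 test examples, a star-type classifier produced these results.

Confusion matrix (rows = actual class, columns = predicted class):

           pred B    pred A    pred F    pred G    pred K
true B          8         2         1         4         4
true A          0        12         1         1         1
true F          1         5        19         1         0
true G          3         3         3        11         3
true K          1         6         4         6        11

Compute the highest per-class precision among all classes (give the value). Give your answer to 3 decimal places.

Per-class precision (TP/(TP+FP)):
  B: TP=8, FP=0+1+3+1=5 → 8/13 = 0.6154
  A: TP=12, FP=2+5+3+6=16 → 12/28 = 0.4286
  F: TP=19, FP=1+1+3+4=9 → 19/28 = 0.6786
  G: TP=11, FP=4+1+1+6=12 → 11/23 = 0.4783
  K: TP=11, FP=4+1+0+3=8 → 11/19 = 0.5789
Highest is class 'F' with precision = 0.679.

0.679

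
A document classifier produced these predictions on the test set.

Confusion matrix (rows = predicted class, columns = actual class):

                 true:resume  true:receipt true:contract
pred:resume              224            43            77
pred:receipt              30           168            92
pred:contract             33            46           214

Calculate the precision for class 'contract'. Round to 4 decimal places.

0.7304

Take TP from the diagonal, FP from the rest of the 'contract' prediction marginal, FN from the rest of the 'contract' actual marginal.
precision = TP/(TP+FP).
contract: TP=214, FP=33+46=79 → 214/293 = 0.73038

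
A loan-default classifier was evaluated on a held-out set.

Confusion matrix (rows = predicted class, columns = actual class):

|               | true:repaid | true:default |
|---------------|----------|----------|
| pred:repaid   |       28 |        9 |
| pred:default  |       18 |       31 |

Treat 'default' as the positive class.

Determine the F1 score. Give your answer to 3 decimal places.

Precision = TP/(TP+FP) = 31/49 = 0.6327
Recall = TP/(TP+FN) = 31/40 = 0.7750
F1 = 2·TP/(2·TP+FP+FN) = 62/89 = 0.697

0.697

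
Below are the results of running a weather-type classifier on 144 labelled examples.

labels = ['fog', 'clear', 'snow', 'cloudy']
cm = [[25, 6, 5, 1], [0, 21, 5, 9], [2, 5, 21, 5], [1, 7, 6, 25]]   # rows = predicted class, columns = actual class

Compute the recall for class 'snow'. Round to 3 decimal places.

0.568

recall = TP/(TP+FN).
snow: TP=21, FN=5+5+6=16 → 21/37 = 0.5676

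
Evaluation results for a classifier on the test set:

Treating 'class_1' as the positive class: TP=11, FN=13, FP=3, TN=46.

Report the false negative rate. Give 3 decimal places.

FNR = FN/(FN+TP) = 13/(13+11) = 0.542

0.542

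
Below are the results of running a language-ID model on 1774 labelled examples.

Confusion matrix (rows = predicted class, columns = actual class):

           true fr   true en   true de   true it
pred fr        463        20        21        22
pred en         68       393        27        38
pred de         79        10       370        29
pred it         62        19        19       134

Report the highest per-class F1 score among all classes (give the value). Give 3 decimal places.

Per-class F1 score (2·TP/(2·TP+FP+FN)):
  fr: TP=463, FP=20+21+22=63, FN=68+79+62=209 → 926/1198 = 0.7730
  en: TP=393, FP=68+27+38=133, FN=20+10+19=49 → 786/968 = 0.8120
  de: TP=370, FP=79+10+29=118, FN=21+27+19=67 → 740/925 = 0.8000
  it: TP=134, FP=62+19+19=100, FN=22+38+29=89 → 268/457 = 0.5864
Highest is class 'en' with F1 score = 0.812.

0.812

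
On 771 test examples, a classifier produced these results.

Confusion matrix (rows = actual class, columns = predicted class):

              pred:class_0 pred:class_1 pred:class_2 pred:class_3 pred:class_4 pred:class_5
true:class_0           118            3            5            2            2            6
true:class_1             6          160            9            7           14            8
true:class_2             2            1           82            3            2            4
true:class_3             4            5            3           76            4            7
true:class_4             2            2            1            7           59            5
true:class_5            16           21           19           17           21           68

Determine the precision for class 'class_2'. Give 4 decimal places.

Take TP from the diagonal, FP from the rest of the 'class_2' prediction marginal, FN from the rest of the 'class_2' actual marginal.
precision = TP/(TP+FP).
class_2: TP=82, FP=5+9+3+1+19=37 → 82/119 = 0.68908

0.6891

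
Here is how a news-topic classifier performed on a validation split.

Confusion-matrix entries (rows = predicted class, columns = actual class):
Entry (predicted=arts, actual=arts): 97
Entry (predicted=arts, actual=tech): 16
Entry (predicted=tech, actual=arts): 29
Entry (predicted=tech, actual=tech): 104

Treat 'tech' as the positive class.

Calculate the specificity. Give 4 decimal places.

0.7698

Specificity = TN/(TN+FP) = 97/(97+29) = 0.7698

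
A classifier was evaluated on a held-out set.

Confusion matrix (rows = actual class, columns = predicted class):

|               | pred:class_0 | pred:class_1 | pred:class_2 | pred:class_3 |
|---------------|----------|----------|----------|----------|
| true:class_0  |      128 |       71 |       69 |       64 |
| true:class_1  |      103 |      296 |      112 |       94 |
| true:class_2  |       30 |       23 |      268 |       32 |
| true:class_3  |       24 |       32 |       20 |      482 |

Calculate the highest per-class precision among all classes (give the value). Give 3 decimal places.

0.717

Per-class precision (TP/(TP+FP)):
  class_0: TP=128, FP=103+30+24=157 → 128/285 = 0.4491
  class_1: TP=296, FP=71+23+32=126 → 296/422 = 0.7014
  class_2: TP=268, FP=69+112+20=201 → 268/469 = 0.5714
  class_3: TP=482, FP=64+94+32=190 → 482/672 = 0.7173
Highest is class 'class_3' with precision = 0.717.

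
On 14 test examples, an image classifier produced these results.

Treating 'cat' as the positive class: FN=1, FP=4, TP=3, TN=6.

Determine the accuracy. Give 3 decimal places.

Accuracy = (TP+TN)/N = (3+6)/14 = 0.643

0.643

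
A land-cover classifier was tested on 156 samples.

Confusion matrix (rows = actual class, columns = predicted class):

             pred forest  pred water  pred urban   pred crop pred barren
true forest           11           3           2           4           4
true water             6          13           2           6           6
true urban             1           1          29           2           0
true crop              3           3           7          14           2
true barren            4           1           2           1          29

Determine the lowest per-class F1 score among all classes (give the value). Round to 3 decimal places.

Per-class F1 score (2·TP/(2·TP+FP+FN)):
  forest: TP=11, FP=6+1+3+4=14, FN=3+2+4+4=13 → 22/49 = 0.4490
  water: TP=13, FP=3+1+3+1=8, FN=6+2+6+6=20 → 26/54 = 0.4815
  urban: TP=29, FP=2+2+7+2=13, FN=1+1+2+0=4 → 58/75 = 0.7733
  crop: TP=14, FP=4+6+2+1=13, FN=3+3+7+2=15 → 28/56 = 0.5000
  barren: TP=29, FP=4+6+0+2=12, FN=4+1+2+1=8 → 58/78 = 0.7436
Lowest is class 'forest' with F1 score = 0.449.

0.449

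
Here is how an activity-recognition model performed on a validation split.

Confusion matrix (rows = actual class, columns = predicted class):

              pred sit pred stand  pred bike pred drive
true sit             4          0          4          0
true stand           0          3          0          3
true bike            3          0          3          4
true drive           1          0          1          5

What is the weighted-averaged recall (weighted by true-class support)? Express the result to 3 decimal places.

0.484

Per-class recall (TP/(TP+FN)):
  sit: TP=4, FN=0+4+0=4 → 4/8 = 0.5000
  stand: TP=3, FN=0+0+3=3 → 3/6 = 0.5000
  bike: TP=3, FN=3+0+4=7 → 3/10 = 0.3000
  drive: TP=5, FN=1+0+1=2 → 5/7 = 0.7143
Weighted-recall = Σ (supportᵢ/N)·recallᵢ with N=31: (8/31)·0.5000 + (6/31)·0.5000 + (10/31)·0.3000 + (7/31)·0.7143 = 0.484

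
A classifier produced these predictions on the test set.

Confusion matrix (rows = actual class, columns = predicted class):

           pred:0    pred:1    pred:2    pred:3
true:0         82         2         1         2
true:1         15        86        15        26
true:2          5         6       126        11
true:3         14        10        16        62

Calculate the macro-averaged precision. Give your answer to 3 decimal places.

Per-class precision (TP/(TP+FP)):
  0: TP=82, FP=15+5+14=34 → 82/116 = 0.7069
  1: TP=86, FP=2+6+10=18 → 86/104 = 0.8269
  2: TP=126, FP=1+15+16=32 → 126/158 = 0.7975
  3: TP=62, FP=2+26+11=39 → 62/101 = 0.6139
Macro-precision = mean = (0.7069 + 0.8269 + 0.7975 + 0.6139) / 4 = 0.736

0.736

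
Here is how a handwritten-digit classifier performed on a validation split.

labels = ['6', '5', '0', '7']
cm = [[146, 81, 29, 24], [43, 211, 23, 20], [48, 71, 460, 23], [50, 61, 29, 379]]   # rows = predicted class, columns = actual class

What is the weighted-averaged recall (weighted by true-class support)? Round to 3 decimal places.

Per-class recall (TP/(TP+FN)):
  6: TP=146, FN=43+48+50=141 → 146/287 = 0.5087
  5: TP=211, FN=81+71+61=213 → 211/424 = 0.4976
  0: TP=460, FN=29+23+29=81 → 460/541 = 0.8503
  7: TP=379, FN=24+20+23=67 → 379/446 = 0.8498
Weighted-recall = Σ (supportᵢ/N)·recallᵢ with N=1698: (287/1698)·0.5087 + (424/1698)·0.4976 + (541/1698)·0.8503 + (446/1698)·0.8498 = 0.704

0.704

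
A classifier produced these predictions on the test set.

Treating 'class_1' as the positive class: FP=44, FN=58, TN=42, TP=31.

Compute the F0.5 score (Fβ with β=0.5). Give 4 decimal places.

0.3985

Fβ = (1+β²)·TP / ((1+β²)·TP + β²·FN + FP), with β²=1/4
= 1.25·31 / (1.25·31 + 0.25·58 + 44) = 0.3985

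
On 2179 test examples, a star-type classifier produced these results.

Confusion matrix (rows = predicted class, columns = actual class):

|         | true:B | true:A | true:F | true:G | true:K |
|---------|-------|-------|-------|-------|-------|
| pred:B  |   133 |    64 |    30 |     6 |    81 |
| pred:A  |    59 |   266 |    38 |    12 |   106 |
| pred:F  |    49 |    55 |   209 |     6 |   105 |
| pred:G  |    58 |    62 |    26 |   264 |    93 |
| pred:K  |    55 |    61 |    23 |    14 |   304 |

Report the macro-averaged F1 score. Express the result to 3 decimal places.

Per-class F1 score (2·TP/(2·TP+FP+FN)):
  B: TP=133, FP=64+30+6+81=181, FN=59+49+58+55=221 → 266/668 = 0.3982
  A: TP=266, FP=59+38+12+106=215, FN=64+55+62+61=242 → 532/989 = 0.5379
  F: TP=209, FP=49+55+6+105=215, FN=30+38+26+23=117 → 418/750 = 0.5573
  G: TP=264, FP=58+62+26+93=239, FN=6+12+6+14=38 → 528/805 = 0.6559
  K: TP=304, FP=55+61+23+14=153, FN=81+106+105+93=385 → 608/1146 = 0.5305
Macro-F1 score = mean = (0.3982 + 0.5379 + 0.5573 + 0.6559 + 0.5305) / 5 = 0.536

0.536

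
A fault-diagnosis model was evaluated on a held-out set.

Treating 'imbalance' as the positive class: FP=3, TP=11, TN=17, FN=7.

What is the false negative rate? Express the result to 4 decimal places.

0.3889

FNR = FN/(FN+TP) = 7/(7+11) = 0.3889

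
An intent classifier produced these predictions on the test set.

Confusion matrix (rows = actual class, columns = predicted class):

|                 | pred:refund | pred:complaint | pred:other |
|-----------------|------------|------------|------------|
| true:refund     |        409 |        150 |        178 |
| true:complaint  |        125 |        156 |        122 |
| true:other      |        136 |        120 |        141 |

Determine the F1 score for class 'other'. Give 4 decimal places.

One-vs-rest for 'other': TP = diagonal; FP = other classes predicted 'other'; FN = 'other' predicted as other.
F1 score = 2·TP/(2·TP+FP+FN).
other: TP=141, FP=178+122=300, FN=136+120=256 → 282/838 = 0.33652

0.3365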